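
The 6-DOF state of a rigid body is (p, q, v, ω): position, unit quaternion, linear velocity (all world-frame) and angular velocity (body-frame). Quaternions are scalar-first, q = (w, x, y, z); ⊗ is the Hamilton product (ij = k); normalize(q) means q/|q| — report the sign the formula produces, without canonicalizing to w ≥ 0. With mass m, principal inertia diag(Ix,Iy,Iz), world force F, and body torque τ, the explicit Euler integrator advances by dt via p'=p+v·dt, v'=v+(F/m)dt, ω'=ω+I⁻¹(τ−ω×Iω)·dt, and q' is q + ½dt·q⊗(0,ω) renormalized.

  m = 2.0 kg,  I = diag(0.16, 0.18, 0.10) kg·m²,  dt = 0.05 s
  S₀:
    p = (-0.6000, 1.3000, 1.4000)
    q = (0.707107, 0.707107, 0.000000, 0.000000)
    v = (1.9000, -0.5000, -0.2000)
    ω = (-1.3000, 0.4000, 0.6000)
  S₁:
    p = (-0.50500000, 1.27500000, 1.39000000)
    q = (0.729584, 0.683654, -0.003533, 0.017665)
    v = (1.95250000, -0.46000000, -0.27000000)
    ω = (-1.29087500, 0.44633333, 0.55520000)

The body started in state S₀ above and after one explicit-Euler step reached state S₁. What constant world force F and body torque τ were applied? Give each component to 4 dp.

F = (2.1000, 1.6000, -2.8000)
τ = (0.0100, 0.1200, -0.1000)

rate change Δω = (0.00912500, 0.04633333, -0.04480000)
applied torque τ = (0.0100, 0.1200, -0.1000)
v₁ − v₀ = (0.05250000, 0.04000000, -0.07000000)
m·(v₁−v₀)/dt = (2.1000, 1.6000, -2.8000)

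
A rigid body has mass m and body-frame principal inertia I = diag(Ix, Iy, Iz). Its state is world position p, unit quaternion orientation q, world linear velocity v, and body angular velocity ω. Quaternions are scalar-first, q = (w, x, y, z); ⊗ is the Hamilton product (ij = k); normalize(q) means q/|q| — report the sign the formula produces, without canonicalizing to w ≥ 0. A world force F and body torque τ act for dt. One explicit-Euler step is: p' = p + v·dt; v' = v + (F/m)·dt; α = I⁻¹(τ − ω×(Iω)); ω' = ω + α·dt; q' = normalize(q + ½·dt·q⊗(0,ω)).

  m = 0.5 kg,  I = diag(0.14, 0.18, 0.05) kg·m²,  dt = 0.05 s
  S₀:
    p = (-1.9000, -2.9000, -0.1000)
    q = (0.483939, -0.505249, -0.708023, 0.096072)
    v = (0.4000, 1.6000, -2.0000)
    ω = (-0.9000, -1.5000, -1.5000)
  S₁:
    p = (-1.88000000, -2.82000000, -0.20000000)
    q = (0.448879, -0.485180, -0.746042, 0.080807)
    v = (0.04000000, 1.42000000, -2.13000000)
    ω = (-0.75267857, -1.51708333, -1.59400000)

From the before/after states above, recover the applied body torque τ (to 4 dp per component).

ω₁ − ω₀ = (0.14732143, -0.01708333, -0.09400000)
applied torque τ = (0.1200, 0.0600, -0.0400)

τ = (0.1200, 0.0600, -0.0400)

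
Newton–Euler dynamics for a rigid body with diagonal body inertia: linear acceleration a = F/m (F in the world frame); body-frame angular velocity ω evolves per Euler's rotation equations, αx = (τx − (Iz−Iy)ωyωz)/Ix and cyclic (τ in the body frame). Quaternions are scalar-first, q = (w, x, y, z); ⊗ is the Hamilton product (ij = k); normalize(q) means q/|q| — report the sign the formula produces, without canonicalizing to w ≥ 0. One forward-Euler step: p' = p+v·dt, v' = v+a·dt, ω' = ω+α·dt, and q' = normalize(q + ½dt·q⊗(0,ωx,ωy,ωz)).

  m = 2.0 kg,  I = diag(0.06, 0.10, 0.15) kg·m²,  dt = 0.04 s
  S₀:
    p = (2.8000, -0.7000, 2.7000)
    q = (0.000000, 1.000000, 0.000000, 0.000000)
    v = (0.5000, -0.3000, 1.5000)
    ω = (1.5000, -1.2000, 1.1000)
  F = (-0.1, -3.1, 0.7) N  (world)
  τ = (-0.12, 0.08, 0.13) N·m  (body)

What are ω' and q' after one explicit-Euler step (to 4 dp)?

gyro term ω×Iω = (-0.0660, -0.1485, -0.0720)
(τ − ω×Iω)/I = (-0.9000, 2.2850, 1.3467)
ω' = ω + α·dt = (1.4640, -1.1086, 1.1539)
Hamilton product q⊗(0,ω) = (-1.5000000, 0.0000000, -1.1000000, -1.2000000)
q + ½dt·q⊗(0,ω), renormalized = (-0.0300, 0.9990, -0.0220, -0.0240)

ω' = (1.4640, -1.1086, 1.1539)
q' = (-0.0300, 0.9990, -0.0220, -0.0240)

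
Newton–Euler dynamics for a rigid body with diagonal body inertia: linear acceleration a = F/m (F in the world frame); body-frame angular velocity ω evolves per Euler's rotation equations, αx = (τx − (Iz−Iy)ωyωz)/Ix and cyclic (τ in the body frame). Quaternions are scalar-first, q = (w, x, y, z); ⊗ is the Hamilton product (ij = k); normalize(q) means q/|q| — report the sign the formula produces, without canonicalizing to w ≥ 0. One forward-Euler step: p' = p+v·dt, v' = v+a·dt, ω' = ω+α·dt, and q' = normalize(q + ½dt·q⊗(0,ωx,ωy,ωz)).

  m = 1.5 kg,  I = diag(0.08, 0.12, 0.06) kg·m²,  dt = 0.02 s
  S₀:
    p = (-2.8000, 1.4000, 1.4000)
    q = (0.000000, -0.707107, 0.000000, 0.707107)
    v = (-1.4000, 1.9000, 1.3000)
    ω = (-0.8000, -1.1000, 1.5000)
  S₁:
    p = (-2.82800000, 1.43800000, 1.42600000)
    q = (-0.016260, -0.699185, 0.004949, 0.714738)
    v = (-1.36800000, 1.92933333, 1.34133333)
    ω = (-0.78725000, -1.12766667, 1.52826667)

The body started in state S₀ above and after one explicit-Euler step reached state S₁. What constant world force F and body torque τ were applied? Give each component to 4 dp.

velocity change Δv = (0.03200000, 0.02933333, 0.04133333)
m·(v₁−v₀)/dt = (2.4000, 2.2000, 3.1000)
Δω = ω₁−ω₀ = (0.01275000, -0.02766667, 0.02826667)
gyro term ω₀×Iω₀ = (0.0990, -0.0240, 0.0352)
I·α + gyro = (0.1500, -0.1900, 0.1200)

F = (2.4000, 2.2000, 3.1000)
τ = (0.1500, -0.1900, 0.1200)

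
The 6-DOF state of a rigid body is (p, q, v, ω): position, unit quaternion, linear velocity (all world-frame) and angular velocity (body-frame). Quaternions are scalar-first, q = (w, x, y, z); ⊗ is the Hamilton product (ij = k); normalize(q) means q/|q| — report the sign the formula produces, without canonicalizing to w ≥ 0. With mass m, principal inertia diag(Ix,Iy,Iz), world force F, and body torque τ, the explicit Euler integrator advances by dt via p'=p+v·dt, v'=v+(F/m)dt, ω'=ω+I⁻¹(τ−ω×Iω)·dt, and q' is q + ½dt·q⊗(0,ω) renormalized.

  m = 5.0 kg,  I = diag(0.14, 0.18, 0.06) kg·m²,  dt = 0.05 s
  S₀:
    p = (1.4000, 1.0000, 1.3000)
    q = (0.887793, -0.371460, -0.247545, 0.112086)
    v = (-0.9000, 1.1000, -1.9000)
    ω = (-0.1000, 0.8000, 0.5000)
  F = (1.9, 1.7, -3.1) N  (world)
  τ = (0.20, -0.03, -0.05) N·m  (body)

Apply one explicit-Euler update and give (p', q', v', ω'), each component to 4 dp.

a = (0.3800, 0.3400, -0.6200)
new position p' = (1.3550, 1.0550, 1.2050)
v + (F/m)dt = (-0.8810, 1.1170, -1.9310)
α = I⁻¹(τ − ω×Iω) = (1.7714, -0.1444, -0.7800)
ω + α·dt = (-0.0114, 0.7928, 0.4610)
Hamilton product q⊗(0,ω) = (0.1048470, -0.3022206, 0.8847558, 0.1219740)
updated quaternion q' = (0.8902, -0.3789, -0.2254, 0.1151)

p' = (1.3550, 1.0550, 1.2050)
q' = (0.8902, -0.3789, -0.2254, 0.1151)
v' = (-0.8810, 1.1170, -1.9310)
ω' = (-0.0114, 0.7928, 0.4610)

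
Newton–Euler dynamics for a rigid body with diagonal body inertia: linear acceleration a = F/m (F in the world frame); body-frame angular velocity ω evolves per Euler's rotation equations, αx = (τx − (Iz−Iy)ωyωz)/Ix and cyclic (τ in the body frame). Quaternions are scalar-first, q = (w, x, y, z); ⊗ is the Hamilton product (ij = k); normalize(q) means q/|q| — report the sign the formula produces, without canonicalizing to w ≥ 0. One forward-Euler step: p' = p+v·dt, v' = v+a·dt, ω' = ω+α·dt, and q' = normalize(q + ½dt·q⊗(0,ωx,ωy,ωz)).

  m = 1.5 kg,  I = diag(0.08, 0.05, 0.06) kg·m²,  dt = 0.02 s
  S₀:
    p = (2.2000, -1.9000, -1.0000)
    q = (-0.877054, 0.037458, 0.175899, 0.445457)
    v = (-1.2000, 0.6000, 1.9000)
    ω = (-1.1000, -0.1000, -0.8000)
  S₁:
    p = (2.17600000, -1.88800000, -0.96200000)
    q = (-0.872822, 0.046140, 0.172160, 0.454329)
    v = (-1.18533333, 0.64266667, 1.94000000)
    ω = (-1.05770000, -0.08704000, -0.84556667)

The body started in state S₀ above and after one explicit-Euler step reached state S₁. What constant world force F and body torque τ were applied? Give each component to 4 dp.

F = (1.1000, 3.2000, 3.0000)
τ = (0.1700, 0.0500, -0.1400)

velocity change Δv = (0.01466667, 0.04266667, 0.04000000)
m·(v₁−v₀)/dt = (1.1000, 3.2000, 3.0000)
Δω = ω₁−ω₀ = (0.04230000, 0.01296000, -0.04556667)
I·α + gyro = (0.1700, 0.0500, -0.1400)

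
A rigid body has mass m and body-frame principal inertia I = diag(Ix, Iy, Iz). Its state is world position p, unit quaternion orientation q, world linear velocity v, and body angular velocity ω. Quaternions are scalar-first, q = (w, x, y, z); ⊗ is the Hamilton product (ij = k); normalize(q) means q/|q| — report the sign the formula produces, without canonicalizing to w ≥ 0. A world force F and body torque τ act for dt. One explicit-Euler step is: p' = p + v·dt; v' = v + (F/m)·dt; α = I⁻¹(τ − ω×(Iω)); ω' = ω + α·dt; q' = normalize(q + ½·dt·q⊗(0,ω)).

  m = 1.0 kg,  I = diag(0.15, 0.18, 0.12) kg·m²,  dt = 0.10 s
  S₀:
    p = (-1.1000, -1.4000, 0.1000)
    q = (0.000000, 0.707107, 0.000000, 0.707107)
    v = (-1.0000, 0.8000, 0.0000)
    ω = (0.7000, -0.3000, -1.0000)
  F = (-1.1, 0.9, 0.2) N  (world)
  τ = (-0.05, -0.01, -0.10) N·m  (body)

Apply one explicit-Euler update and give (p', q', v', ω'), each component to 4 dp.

precession coupling ω×(Iω) = (-0.0180, -0.0210, -0.0063)
(τ − ω×Iω)/I = (-0.2133, 0.0611, -0.7808)
new body rate ω' = (0.6787, -0.2939, -1.0781)
Hamilton product q⊗(0,ω) = (0.2121321, 0.2121321, 1.2020819, -0.2121321)
q + ½dt·q⊗(0,ω), renormalized = (0.0106, 0.7163, 0.0600, 0.6951)
linear accel F/m = (-1.1000, 0.9000, 0.2000)
p + v·dt = (-1.2000, -1.3200, 0.1000)
v' = v + a·dt = (-1.1100, 0.8900, 0.0200)

p' = (-1.2000, -1.3200, 0.1000)
q' = (0.0106, 0.7163, 0.0600, 0.6951)
v' = (-1.1100, 0.8900, 0.0200)
ω' = (0.6787, -0.2939, -1.0781)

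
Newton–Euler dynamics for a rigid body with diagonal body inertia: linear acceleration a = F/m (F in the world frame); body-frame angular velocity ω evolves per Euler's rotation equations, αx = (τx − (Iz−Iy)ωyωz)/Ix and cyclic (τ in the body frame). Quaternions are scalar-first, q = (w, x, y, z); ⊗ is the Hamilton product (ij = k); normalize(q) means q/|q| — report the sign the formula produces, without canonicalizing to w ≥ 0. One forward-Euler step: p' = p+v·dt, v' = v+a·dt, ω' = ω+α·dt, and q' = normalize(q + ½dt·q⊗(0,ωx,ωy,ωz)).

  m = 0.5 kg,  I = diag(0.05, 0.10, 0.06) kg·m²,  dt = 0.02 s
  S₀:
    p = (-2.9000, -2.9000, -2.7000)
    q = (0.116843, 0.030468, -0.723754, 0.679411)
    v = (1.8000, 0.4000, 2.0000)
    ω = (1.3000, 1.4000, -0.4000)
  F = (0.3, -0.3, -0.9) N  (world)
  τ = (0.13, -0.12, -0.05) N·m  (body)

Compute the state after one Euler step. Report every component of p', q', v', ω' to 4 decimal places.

new position p' = (-2.8640, -2.8920, -2.6600)
v + (F/m)dt = (1.8120, 0.3880, 1.9640)
gyro term ω×Iω = (0.0224, 0.0052, 0.0910)
(τ − ω×Iω)/I = (2.1520, -1.2520, -2.3500)
ω' = ω + α·dt = (1.3430, 1.3750, -0.4470)
q⊗(0,ω) = (1.2454116, -0.5097779, 1.0590017, 0.9367982)
q + ½dt·q⊗(0,ω), renormalized = (0.1293, 0.0254, -0.7130, 0.6886)

p' = (-2.8640, -2.8920, -2.6600)
q' = (0.1293, 0.0254, -0.7130, 0.6886)
v' = (1.8120, 0.3880, 1.9640)
ω' = (1.3430, 1.3750, -0.4470)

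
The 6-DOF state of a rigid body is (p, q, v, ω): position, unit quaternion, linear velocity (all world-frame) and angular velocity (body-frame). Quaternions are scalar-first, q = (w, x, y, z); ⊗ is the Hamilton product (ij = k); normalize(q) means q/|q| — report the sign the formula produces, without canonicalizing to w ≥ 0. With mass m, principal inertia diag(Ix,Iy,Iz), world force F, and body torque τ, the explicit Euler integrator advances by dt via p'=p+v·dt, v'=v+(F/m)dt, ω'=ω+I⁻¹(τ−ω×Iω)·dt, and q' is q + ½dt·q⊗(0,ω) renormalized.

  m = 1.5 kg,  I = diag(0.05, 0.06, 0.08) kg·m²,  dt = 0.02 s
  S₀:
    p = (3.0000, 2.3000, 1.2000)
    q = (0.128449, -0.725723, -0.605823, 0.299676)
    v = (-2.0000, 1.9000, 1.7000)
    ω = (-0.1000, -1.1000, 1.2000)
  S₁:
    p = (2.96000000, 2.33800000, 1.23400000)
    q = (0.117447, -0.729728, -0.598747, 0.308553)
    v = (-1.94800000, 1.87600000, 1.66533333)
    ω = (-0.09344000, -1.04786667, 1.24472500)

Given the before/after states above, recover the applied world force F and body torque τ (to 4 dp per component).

F = (3.9000, -1.8000, -2.6000)
τ = (-0.0100, 0.1600, 0.1800)

Δv = v₁−v₀ = (0.05200000, -0.02400000, -0.03466667)
applied force F = (3.9000, -1.8000, -2.6000)
Δω = ω₁−ω₀ = (0.00656000, 0.05213333, 0.04472500)
ω₀×(Iω₀) = (-0.0264, 0.0036, 0.0011)
I·α + gyro = (-0.0100, 0.1600, 0.1800)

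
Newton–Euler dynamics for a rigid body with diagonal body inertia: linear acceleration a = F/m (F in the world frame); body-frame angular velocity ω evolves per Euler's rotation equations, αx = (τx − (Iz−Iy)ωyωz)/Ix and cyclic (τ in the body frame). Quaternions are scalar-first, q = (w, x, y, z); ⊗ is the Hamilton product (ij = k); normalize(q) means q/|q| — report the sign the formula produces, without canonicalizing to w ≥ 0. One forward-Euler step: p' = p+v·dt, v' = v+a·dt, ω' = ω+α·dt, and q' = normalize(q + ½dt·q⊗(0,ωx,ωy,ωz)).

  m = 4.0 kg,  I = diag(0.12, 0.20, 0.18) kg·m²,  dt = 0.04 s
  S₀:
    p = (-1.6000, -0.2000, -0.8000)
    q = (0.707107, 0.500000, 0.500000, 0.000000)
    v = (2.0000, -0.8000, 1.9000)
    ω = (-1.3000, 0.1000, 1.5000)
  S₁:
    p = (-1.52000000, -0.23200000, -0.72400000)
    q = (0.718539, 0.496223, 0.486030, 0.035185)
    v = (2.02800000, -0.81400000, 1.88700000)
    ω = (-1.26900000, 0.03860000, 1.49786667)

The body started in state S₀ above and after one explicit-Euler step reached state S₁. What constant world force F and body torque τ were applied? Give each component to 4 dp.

F = (2.8000, -1.4000, -1.3000)
τ = (0.0900, -0.1900, -0.0200)

ω₁ − ω₀ = (0.03100000, -0.06140000, -0.00213333)
gyro term ω₀×Iω₀ = (-0.0030, 0.1170, -0.0104)
applied torque τ = (0.0900, -0.1900, -0.0200)
v₁ − v₀ = (0.02800000, -0.01400000, -0.01300000)
applied force F = (2.8000, -1.4000, -1.3000)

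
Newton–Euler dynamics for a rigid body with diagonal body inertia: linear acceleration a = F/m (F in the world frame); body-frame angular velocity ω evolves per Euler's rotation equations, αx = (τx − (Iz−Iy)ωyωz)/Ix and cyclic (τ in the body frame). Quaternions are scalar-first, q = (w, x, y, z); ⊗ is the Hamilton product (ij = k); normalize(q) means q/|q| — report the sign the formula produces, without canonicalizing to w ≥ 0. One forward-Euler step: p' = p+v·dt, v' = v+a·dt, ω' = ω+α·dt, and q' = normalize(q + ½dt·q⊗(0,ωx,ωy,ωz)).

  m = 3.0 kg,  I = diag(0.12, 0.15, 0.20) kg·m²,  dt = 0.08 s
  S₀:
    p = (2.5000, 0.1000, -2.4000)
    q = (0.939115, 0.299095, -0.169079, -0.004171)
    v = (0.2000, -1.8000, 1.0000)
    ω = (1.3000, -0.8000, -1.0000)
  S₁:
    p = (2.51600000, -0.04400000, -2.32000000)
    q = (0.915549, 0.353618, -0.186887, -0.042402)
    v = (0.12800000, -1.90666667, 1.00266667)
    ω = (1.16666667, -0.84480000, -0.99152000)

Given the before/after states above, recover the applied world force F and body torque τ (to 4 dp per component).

F = (-2.7000, -4.0000, 0.1000)
τ = (-0.1600, 0.0200, -0.0100)

Δω = ω₁−ω₀ = (-0.13333333, -0.04480000, 0.00848000)
precession coupling = (0.0400, 0.1040, -0.0312)
I·α + gyro = (-0.1600, 0.0200, -0.0100)
velocity change Δv = (-0.07200000, -0.10666667, 0.00266667)
F = m·Δv/dt = (-2.7000, -4.0000, 0.1000)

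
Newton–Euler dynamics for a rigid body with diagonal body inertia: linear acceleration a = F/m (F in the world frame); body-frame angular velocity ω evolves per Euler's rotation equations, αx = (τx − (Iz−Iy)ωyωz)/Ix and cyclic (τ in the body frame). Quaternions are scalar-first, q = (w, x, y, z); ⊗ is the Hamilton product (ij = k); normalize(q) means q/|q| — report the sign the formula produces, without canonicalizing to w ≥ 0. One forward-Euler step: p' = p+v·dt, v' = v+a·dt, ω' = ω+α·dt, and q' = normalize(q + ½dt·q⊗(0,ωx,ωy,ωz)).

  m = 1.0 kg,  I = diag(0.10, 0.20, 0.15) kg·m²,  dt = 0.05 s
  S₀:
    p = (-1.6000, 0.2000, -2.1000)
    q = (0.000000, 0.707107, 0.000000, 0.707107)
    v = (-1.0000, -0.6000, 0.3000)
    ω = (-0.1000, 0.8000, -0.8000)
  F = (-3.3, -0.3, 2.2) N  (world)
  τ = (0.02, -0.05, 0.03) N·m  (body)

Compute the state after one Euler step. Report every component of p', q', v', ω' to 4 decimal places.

ω×(Iω) gyroscopic = (0.0320, -0.0040, -0.0080)
α = I⁻¹(τ − ω×Iω) = (-0.1200, -0.2300, 0.2533)
ω + α·dt = (-0.1060, 0.7885, -0.7873)
q⊗(0,ω) = (0.6363963, -0.5656856, 0.4949749, 0.5656856)
q' = normalize(q + ½dt·q⊗(0,ω)) = (0.0159, 0.6927, 0.0124, 0.7210)
linear accel F/m = (-3.3000, -0.3000, 2.2000)
p + v·dt = (-1.6500, 0.1700, -2.0850)
v + (F/m)dt = (-1.1650, -0.6150, 0.4100)

p' = (-1.6500, 0.1700, -2.0850)
q' = (0.0159, 0.6927, 0.0124, 0.7210)
v' = (-1.1650, -0.6150, 0.4100)
ω' = (-0.1060, 0.7885, -0.7873)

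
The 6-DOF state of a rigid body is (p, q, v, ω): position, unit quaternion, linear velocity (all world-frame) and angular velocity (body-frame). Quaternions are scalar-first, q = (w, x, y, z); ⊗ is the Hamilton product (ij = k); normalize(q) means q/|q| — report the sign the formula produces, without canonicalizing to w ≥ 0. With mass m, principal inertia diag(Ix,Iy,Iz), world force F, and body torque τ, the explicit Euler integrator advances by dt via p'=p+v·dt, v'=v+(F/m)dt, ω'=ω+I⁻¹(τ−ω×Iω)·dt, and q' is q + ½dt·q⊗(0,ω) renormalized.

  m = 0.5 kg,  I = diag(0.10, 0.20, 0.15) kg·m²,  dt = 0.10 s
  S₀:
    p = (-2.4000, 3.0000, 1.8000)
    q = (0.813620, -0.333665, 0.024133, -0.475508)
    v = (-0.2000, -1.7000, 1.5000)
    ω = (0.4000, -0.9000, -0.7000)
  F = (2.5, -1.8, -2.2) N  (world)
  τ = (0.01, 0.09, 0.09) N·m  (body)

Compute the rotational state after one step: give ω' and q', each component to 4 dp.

ω' = (0.4415, -0.8620, -0.6160)
q' = (0.8033, -0.3390, -0.0336, -0.4886)

α = I⁻¹(τ − ω×Iω) = (0.4150, 0.3800, 0.8400)
new body rate ω' = (0.4415, -0.8620, -0.6160)
Hamilton product q⊗(0,ω) = (-0.1776699, -0.1194023, -1.1560267, -0.2788887)
q' = normalize(q + ½dt·q⊗(0,ω)) = (0.8033, -0.3390, -0.0336, -0.4886)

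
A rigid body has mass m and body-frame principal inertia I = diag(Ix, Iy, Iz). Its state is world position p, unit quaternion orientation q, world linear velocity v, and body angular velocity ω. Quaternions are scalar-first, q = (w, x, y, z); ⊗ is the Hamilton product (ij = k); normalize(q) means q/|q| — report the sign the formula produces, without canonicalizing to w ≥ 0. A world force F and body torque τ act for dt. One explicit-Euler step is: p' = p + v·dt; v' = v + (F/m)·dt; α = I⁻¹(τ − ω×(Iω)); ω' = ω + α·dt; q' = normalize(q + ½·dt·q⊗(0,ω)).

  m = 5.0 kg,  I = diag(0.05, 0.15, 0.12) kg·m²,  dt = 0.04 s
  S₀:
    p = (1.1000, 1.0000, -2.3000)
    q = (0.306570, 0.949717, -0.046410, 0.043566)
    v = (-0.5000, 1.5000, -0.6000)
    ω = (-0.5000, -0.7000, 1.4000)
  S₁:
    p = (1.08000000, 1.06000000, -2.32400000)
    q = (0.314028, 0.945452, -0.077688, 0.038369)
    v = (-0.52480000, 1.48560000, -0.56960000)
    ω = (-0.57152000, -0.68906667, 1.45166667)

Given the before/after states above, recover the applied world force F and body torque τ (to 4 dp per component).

F = (-3.1000, -1.8000, 3.8000)
τ = (-0.0600, 0.0900, 0.1900)

ω₁ − ω₀ = (-0.07152000, 0.01093333, 0.05166667)
gyro term ω₀×Iω₀ = (0.0294, 0.0490, 0.0350)
applied torque τ = (-0.0600, 0.0900, 0.1900)
velocity change Δv = (-0.02480000, -0.01440000, 0.03040000)
applied force F = (-3.1000, -1.8000, 3.8000)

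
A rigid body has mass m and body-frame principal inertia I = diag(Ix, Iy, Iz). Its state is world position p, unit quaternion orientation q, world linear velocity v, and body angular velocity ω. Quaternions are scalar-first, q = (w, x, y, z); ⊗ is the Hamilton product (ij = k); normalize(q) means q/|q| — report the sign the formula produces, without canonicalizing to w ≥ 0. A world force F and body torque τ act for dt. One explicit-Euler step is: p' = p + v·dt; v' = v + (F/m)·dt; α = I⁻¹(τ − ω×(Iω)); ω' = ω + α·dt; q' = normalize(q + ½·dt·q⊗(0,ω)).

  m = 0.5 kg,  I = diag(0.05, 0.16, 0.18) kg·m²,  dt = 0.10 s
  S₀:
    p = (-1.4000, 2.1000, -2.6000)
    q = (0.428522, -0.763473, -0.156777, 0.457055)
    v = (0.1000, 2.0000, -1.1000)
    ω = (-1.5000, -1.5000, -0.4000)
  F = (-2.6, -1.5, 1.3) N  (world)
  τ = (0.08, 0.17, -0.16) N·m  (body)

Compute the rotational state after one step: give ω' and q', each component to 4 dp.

α = I⁻¹(τ − ω×Iω) = (1.3600, 1.5500, -2.2639)
new body rate ω' = (-1.3640, -1.3450, -0.6264)
2q̇ = q⊗(0,ω) = (-1.1975530, 0.1055103, -1.6337547, 0.7386352)
updated quaternion q' = (0.3665, -0.7538, -0.2371, 0.4911)

ω' = (-1.3640, -1.3450, -0.6264)
q' = (0.3665, -0.7538, -0.2371, 0.4911)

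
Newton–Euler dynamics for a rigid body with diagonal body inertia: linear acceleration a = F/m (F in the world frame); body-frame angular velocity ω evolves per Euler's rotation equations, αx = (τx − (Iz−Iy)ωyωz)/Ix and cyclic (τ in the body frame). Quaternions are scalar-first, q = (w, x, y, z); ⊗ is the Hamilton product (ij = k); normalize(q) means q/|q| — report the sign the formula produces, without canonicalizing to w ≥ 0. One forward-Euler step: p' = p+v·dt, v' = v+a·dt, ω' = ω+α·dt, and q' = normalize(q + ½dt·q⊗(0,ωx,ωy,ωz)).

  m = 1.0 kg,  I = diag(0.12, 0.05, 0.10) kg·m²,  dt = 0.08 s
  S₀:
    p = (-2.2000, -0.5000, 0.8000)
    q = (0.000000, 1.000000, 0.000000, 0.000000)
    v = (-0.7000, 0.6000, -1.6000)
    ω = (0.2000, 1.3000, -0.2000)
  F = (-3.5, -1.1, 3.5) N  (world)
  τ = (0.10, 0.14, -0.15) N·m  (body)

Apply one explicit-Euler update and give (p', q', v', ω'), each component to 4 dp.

gyro term ω×Iω = (-0.0130, -0.0008, -0.0182)
angular accel α = (0.9417, 2.8160, -1.3180)
new body rate ω' = (0.2753, 1.5253, -0.3054)
2q̇ = q⊗(0,ω) = (-0.2000000, 0.0000000, 0.2000000, 1.3000000)
q + ½dt·q⊗(0,ω), renormalized = (-0.0080, 0.9986, 0.0080, 0.0519)
linear accel F/m = (-3.5000, -1.1000, 3.5000)
p + v·dt = (-2.2560, -0.4520, 0.6720)
v' = v + a·dt = (-0.9800, 0.5120, -1.3200)

p' = (-2.2560, -0.4520, 0.6720)
q' = (-0.0080, 0.9986, 0.0080, 0.0519)
v' = (-0.9800, 0.5120, -1.3200)
ω' = (0.2753, 1.5253, -0.3054)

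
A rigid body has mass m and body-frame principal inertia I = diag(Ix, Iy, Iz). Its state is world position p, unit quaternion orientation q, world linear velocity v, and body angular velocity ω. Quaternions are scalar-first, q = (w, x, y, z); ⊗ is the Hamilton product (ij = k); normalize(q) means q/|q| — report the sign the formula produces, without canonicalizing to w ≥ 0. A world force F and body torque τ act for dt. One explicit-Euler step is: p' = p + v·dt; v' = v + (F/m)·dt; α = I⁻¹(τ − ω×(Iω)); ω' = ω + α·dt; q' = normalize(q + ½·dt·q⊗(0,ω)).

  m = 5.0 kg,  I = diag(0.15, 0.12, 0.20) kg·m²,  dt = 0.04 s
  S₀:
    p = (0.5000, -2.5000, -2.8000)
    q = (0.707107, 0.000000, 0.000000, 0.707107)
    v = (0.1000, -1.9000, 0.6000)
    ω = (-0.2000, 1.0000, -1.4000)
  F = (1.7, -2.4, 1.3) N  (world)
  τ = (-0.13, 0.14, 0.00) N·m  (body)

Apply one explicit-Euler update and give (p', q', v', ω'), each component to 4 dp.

p' = (0.5040, -2.5760, -2.7760)
q' = (0.7265, -0.0170, 0.0113, 0.6869)
v' = (0.1136, -1.9192, 0.6104)
ω' = (-0.2048, 1.0513, -1.4012)

new position p' = (0.5040, -2.5760, -2.7760)
v + (F/m)dt = (0.1136, -1.9192, 0.6104)
(τ − ω×Iω)/I = (-0.1200, 1.2833, -0.0300)
ω' = ω + α·dt = (-0.2048, 1.0513, -1.4012)
q⊗(0,ω) = (0.9899498, -0.8485284, 0.5656856, -0.9899498)
q + ½dt·q⊗(0,ω), renormalized = (0.7265, -0.0170, 0.0113, 0.6869)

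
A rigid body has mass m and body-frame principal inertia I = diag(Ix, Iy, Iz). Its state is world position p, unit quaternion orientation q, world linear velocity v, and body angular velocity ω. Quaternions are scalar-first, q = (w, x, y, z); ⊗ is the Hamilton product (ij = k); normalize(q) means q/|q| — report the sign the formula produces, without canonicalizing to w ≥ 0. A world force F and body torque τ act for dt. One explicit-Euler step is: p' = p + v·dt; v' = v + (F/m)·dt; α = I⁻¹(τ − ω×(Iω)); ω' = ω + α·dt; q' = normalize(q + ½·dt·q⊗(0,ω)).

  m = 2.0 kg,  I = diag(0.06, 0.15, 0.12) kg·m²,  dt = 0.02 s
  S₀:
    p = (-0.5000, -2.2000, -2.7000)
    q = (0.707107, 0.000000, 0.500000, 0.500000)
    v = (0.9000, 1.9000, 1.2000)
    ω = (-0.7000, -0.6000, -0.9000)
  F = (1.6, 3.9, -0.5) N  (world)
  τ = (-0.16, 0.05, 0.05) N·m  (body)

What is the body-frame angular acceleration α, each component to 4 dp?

precession coupling ω×(Iω) = (-0.0162, -0.0378, 0.0378)
angular accel α = (-2.3967, 0.5853, 0.1017)

α = (-2.3967, 0.5853, 0.1017)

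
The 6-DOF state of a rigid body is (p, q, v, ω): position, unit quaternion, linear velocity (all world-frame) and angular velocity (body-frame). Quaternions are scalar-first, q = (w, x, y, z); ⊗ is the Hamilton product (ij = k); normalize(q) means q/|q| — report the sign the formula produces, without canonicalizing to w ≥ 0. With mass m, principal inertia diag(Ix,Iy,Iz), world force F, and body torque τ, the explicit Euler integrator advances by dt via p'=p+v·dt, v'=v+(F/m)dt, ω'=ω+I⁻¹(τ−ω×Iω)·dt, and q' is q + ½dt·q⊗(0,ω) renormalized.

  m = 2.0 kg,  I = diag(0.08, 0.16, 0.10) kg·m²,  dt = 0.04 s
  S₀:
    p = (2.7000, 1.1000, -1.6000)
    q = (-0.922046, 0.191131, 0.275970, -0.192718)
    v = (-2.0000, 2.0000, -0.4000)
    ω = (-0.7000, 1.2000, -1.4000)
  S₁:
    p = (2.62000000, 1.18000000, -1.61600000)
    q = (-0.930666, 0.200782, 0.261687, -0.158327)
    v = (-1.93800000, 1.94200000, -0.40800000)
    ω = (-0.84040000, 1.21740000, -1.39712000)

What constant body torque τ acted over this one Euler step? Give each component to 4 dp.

τ = (-0.1800, 0.0500, -0.0600)

rate change Δω = (-0.14040000, 0.01740000, 0.00288000)
ω₀×(Iω₀) = (0.1008, -0.0196, -0.0672)
applied torque τ = (-0.1800, 0.0500, -0.0600)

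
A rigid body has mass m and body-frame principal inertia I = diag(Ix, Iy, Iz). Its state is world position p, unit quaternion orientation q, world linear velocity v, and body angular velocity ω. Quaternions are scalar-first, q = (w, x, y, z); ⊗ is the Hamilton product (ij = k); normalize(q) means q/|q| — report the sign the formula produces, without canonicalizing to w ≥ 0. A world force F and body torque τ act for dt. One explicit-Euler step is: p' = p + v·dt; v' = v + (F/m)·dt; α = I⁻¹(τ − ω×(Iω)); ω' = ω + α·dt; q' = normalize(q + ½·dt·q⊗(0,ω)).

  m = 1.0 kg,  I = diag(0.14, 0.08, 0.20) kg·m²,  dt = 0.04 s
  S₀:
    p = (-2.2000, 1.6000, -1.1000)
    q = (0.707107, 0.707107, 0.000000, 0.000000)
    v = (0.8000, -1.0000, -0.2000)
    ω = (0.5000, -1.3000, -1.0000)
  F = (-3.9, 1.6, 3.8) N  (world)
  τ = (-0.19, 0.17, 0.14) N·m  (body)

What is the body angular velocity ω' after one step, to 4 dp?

precession coupling ω×(Iω) = (0.1560, 0.0300, 0.0390)
α = I⁻¹(τ − ω×Iω) = (-2.4714, 1.7500, 0.5050)
ω' = ω + α·dt = (0.4011, -1.2300, -0.9798)

ω' = (0.4011, -1.2300, -0.9798)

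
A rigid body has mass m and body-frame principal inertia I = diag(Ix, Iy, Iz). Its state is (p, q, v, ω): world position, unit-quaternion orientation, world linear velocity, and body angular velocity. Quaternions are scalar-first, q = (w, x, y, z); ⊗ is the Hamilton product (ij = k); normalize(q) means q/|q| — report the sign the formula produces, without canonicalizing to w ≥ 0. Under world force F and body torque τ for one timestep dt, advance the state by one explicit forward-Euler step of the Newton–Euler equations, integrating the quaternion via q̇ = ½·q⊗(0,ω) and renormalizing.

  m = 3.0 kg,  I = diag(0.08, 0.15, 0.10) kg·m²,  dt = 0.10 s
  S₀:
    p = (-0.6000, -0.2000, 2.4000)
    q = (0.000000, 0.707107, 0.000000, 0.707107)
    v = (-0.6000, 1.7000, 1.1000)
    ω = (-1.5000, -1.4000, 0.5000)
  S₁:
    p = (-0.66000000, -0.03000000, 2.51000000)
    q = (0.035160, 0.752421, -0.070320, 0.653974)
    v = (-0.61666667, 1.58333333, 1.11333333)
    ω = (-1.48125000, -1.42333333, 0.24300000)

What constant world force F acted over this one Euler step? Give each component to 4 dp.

velocity change Δv = (-0.01666667, -0.11666667, 0.01333333)
m·(v₁−v₀)/dt = (-0.5000, -3.5000, 0.4000)

F = (-0.5000, -3.5000, 0.4000)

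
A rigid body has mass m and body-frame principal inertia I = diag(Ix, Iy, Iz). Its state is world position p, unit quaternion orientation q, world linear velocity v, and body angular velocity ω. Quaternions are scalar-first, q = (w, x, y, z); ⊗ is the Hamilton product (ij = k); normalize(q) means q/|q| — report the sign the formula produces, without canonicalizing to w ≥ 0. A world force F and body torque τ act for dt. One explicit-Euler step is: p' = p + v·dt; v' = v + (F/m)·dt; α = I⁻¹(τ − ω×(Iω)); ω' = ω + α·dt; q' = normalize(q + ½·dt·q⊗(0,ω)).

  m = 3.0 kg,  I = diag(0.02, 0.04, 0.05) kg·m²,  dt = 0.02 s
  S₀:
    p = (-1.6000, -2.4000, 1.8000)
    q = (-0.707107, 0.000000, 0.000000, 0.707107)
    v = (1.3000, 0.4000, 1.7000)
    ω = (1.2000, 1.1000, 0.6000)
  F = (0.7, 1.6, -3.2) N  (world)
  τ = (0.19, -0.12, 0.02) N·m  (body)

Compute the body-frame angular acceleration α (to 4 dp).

gyro term ω×Iω = (0.0066, -0.0216, 0.0264)
angular accel α = (9.1700, -2.4600, -0.1280)

α = (9.1700, -2.4600, -0.1280)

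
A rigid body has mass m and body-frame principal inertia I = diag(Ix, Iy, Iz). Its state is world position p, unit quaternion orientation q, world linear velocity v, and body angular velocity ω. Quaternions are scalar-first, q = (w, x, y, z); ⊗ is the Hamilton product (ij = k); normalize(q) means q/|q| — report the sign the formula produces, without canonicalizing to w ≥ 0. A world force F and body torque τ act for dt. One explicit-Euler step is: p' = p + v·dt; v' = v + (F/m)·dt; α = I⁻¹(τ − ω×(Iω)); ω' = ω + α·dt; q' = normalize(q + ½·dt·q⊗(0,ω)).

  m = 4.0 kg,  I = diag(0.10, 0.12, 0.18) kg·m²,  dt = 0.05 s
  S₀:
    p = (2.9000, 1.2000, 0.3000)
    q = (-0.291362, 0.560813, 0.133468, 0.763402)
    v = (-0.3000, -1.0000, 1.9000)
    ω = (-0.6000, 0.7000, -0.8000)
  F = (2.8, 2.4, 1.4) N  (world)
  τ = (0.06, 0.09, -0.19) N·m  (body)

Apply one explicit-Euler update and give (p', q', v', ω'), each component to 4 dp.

p' = (2.8850, 1.1500, 0.3950)
q' = (-0.2699, 0.5489, 0.1281, 0.7807)
v' = (-0.2650, -0.9700, 1.9175)
ω' = (-0.5532, 0.7535, -0.8504)

angular accel α = (0.9360, 1.0700, -1.0089)
new body rate ω' = (-0.5532, 0.7535, -0.8504)
Hamilton product q⊗(0,ω) = (0.8537818, -0.4663386, -0.2133442, 0.7057395)
q' = normalize(q + ½dt·q⊗(0,ω)) = (-0.2699, 0.5489, 0.1281, 0.7807)
p' = p + v·dt = (2.8850, 1.1500, 0.3950)
new velocity v' = (-0.2650, -0.9700, 1.9175)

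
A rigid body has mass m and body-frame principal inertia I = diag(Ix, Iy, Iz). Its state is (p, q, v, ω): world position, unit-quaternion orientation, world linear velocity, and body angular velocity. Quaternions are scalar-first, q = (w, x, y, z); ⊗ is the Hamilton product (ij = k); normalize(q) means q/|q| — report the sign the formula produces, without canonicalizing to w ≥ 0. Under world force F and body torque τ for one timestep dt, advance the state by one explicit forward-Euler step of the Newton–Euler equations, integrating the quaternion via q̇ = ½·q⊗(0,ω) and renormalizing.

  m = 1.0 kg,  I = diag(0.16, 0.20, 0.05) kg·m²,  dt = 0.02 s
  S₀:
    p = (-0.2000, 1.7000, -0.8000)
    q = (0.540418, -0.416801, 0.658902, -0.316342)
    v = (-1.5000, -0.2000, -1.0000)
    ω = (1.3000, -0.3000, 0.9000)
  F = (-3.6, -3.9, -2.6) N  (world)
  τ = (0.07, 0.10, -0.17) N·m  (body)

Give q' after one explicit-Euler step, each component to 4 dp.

2q̇ = q⊗(0,ω) = (1.0242197, 1.2006526, -0.1982491, -0.2451561)
q' = normalize(q + ½dt·q⊗(0,ω)) = (0.5506, -0.4047, 0.6568, -0.3188)

q' = (0.5506, -0.4047, 0.6568, -0.3188)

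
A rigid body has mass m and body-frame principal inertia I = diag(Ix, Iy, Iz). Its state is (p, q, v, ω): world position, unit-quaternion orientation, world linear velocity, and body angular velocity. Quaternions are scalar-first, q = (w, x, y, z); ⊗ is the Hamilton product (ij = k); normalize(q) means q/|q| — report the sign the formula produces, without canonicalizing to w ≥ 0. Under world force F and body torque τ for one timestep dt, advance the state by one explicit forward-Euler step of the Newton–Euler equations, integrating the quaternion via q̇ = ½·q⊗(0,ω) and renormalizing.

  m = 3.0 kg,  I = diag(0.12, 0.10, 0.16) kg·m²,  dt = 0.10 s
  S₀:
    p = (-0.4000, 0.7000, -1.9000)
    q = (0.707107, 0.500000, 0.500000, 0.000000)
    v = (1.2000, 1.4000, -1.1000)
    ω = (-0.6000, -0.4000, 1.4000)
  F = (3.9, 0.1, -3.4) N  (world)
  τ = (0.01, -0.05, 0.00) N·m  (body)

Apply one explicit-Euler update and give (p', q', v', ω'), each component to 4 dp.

linear accel F/m = (1.3000, 0.0333, -1.1333)
p' = p + v·dt = (-0.2800, 0.8400, -2.0100)
v' = v + a·dt = (1.3300, 1.4033, -1.2133)
ω×(Iω) gyroscopic = (-0.0336, 0.0336, -0.0048)
(τ − ω×Iω)/I = (0.3633, -0.8360, 0.0300)
ω + α·dt = (-0.5637, -0.4836, 1.4030)
q⊗(0,ω) = (0.5000000, 0.2757358, -0.9828428, 1.0899498)
q + ½dt·q⊗(0,ω), renormalized = (0.7298, 0.5122, 0.4495, 0.0543)

p' = (-0.2800, 0.8400, -2.0100)
q' = (0.7298, 0.5122, 0.4495, 0.0543)
v' = (1.3300, 1.4033, -1.2133)
ω' = (-0.5637, -0.4836, 1.4030)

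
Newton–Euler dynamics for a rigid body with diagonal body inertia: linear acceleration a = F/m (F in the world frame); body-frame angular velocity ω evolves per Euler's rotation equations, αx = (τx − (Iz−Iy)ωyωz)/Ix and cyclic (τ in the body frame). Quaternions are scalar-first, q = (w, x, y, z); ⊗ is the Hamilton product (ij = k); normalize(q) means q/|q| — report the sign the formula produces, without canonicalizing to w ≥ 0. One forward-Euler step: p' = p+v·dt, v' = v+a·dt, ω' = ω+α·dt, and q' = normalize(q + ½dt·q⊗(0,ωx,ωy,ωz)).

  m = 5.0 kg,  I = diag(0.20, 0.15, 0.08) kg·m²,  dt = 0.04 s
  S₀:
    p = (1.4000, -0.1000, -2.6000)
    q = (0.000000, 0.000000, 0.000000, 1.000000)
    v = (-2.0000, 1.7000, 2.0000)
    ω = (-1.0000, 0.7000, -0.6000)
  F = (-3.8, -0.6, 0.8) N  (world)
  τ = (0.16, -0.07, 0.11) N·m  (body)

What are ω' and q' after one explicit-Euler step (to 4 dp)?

precession coupling ω×(Iω) = (0.0294, 0.0720, 0.0350)
angular accel α = (0.6530, -0.9467, 0.9375)
ω' = ω + α·dt = (-0.9739, 0.6621, -0.5625)
q⊗(0,ω) = (0.6000000, -0.7000000, -1.0000000, 0.0000000)
updated quaternion q' = (0.0120, -0.0140, -0.0200, 0.9996)

ω' = (-0.9739, 0.6621, -0.5625)
q' = (0.0120, -0.0140, -0.0200, 0.9996)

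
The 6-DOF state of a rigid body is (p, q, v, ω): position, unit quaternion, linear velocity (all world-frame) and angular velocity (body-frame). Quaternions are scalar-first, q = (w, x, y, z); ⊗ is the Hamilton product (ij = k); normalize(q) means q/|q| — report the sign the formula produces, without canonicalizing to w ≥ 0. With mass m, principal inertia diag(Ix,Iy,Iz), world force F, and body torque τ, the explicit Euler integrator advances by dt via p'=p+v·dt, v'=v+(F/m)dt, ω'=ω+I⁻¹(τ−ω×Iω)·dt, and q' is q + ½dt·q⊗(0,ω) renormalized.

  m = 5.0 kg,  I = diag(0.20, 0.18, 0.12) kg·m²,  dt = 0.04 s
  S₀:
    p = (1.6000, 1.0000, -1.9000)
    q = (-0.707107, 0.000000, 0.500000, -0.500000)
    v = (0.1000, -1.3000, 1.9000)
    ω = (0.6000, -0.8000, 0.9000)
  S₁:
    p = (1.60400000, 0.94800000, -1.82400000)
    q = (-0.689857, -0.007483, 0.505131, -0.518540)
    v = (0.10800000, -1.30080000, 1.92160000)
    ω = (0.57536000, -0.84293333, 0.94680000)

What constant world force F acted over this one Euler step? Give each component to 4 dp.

F = (1.0000, -0.1000, 2.7000)

v₁ − v₀ = (0.00800000, -0.00080000, 0.02160000)
m·(v₁−v₀)/dt = (1.0000, -0.1000, 2.7000)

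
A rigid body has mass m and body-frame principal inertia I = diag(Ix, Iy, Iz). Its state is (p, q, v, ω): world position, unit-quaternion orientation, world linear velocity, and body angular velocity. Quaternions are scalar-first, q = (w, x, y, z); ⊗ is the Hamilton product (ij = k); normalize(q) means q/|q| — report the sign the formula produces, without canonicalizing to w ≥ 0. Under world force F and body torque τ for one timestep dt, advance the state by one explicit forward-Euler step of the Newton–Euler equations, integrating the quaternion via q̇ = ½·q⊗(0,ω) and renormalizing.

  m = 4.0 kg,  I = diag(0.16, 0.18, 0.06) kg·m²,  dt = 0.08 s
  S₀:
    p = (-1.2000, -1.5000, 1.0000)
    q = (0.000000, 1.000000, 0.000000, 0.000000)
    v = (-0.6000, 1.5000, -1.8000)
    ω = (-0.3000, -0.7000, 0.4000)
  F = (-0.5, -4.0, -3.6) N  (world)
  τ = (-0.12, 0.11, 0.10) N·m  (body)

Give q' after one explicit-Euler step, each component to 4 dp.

q' = (0.0120, 0.9994, -0.0160, -0.0280)

Hamilton product q⊗(0,ω) = (0.3000000, 0.0000000, -0.4000000, -0.7000000)
updated quaternion q' = (0.0120, 0.9994, -0.0160, -0.0280)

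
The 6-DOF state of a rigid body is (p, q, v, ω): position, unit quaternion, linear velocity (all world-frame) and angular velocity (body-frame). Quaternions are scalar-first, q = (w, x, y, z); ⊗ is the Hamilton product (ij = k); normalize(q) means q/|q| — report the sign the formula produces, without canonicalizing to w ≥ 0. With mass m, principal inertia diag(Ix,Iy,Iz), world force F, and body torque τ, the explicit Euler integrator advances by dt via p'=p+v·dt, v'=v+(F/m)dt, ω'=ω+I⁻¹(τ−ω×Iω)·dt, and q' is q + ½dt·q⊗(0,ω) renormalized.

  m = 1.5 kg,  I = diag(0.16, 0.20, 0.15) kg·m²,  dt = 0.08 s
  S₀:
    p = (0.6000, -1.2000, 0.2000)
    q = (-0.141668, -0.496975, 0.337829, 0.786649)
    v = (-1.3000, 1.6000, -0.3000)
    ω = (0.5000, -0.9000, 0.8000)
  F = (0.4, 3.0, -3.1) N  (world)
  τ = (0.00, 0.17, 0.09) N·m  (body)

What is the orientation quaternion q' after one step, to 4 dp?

q' = (-0.1445, -0.4601, 0.3741, 0.7922)

2q̇ = q⊗(0,ω) = (-0.0767856, 0.9074133, 0.9184057, 0.1650286)
q' = normalize(q + ½dt·q⊗(0,ω)) = (-0.1445, -0.4601, 0.3741, 0.7922)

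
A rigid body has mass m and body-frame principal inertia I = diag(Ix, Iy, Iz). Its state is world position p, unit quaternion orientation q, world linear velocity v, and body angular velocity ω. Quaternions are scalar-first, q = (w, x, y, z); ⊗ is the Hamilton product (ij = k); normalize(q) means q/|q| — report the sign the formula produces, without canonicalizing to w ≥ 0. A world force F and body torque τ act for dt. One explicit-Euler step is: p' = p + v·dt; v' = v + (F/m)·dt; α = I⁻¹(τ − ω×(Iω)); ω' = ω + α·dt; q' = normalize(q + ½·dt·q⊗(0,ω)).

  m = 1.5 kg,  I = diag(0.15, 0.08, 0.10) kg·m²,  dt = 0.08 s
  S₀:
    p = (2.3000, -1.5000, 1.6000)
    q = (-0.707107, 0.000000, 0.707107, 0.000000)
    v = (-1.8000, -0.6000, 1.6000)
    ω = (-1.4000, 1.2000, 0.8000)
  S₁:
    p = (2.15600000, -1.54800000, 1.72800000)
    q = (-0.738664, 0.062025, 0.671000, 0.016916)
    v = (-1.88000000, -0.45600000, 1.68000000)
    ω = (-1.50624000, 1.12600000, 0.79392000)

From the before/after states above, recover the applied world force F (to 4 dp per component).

velocity change Δv = (-0.08000000, 0.14400000, 0.08000000)
F = m·Δv/dt = (-1.5000, 2.7000, 1.5000)

F = (-1.5000, 2.7000, 1.5000)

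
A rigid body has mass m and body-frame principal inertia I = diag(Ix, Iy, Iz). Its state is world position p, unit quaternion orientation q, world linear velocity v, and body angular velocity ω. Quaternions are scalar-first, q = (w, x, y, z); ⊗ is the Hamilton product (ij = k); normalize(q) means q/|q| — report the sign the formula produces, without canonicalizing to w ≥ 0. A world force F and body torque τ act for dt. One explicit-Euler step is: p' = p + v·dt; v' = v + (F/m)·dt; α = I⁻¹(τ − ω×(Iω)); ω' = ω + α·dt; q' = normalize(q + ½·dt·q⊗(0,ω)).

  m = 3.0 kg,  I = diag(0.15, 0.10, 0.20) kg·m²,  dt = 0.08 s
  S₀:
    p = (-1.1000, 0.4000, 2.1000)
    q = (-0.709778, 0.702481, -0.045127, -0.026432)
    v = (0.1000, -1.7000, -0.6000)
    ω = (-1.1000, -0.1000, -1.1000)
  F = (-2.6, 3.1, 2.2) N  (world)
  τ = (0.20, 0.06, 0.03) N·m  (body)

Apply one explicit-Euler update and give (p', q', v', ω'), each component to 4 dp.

p' = (-1.0920, 0.2640, 2.0520)
q' = (-0.6789, 0.7342, -0.0102, 0.0000)
v' = (0.0307, -1.6173, -0.5413)
ω' = (-0.9992, -0.0036, -1.0858)

linear accel F/m = (-0.8667, 1.0333, 0.7333)
p + v·dt = (-1.0920, 0.2640, 2.0520)
v' = v + a·dt = (0.0307, -1.6173, -0.5413)
ω×(Iω) gyroscopic = (0.0110, -0.0605, -0.0055)
(τ − ω×Iω)/I = (1.2600, 1.2050, 0.1775)
ω + α·dt = (-0.9992, -0.0036, -1.0858)
2q̇ = q⊗(0,ω) = (0.7391412, 0.8277523, 0.8727821, 0.6608680)
updated quaternion q' = (-0.6789, 0.7342, -0.0102, 0.0000)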